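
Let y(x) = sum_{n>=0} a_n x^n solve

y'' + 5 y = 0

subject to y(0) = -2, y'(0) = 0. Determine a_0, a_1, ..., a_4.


Ansatz: y(x) = sum_{n>=0} a_n x^n, so y'(x) = sum_{n>=1} n a_n x^(n-1) and y''(x) = sum_{n>=2} n(n-1) a_n x^(n-2).
Substitute into P(x) y'' + Q(x) y' + R(x) y = 0 with P(x) = 1, Q(x) = 0, R(x) = 5, and match powers of x.
Initial conditions: a_0 = -2, a_1 = 0.
Setting the coefficient of each power of x to zero and solving order by order (substituting the coefficients already found):
  x^0: 2 a_2 + 5 a_0 = 0  ->  2 a_2 = -5 a_0 = 10  ->  a_2 = 5
  x^1: 6 a_3 + 5 a_1 = 0  ->  6 a_3 = -5 a_1 = 0  ->  a_3 = 0
  x^2: 12 a_4 + 5 a_2 = 0  ->  12 a_4 = -5 a_2 = -25  ->  a_4 = -25/12
Truncated series: y(x) = -2 + 5 x^2 - (25/12) x^4 + O(x^5).

a_0 = -2; a_1 = 0; a_2 = 5; a_3 = 0; a_4 = -25/12


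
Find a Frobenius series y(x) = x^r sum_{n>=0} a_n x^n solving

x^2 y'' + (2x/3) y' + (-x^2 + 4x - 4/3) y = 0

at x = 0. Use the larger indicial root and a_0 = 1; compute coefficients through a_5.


Write in Frobenius form y'' + (p(x)/x) y' + (q(x)/x^2) y = 0:
  p(x) = 2/3,  q(x) = -x^2 + 4x - 4/3.
Indicial equation: r(r-1) + (2/3) r + (-4/3) = 0 -> roots r_1 = 4/3, r_2 = -1.
Take r = r_1 = 4/3. Let y(x) = x^r sum_{n>=0} a_n x^n with a_0 = 1.
Substitute y = x^r sum a_n x^n and match x^{r+n}. The recurrence is
  D(n) a_n + 4 a_{n-1} - 1 a_{n-2} = 0,  where D(n) = (r+n)(r+n-1) + (2/3)(r+n) + (-4/3).
  a_n = [-4 a_{n-1} + 1 a_{n-2}] / D(n).
Since the indicial polynomial factors as (r - r_1)(r - r_2), D(n) = (r_1 + n - r_1)(r_1 + n - r_2) = n(n + 7/3).
Evaluating step by step (a_0 = 1):
  n = 1: D(1) = 1(1 + 7/3) = 10/3; numerator = -4(1) = -4; a_1 = (-4)/(10/3) = -6/5
  n = 2: D(2) = 2(2 + 7/3) = 26/3; numerator = -4(-6/5) + 1(1) = 29/5; a_2 = (29/5)/(26/3) = 87/130
  n = 3: D(3) = 3(3 + 7/3) = 16; numerator = -4(87/130) + 1(-6/5) = -252/65; a_3 = (-252/65)/(16) = -63/260
  n = 4: D(4) = 4(4 + 7/3) = 76/3; numerator = -4(-63/260) + 1(87/130) = 213/130; a_4 = (213/130)/(76/3) = 639/9880
  n = 5: D(5) = 5(5 + 7/3) = 110/3; numerator = -4(639/9880) + 1(-63/260) = -495/988; a_5 = (-495/988)/(110/3) = -27/1976

r = 4/3; a_0 = 1; a_1 = -6/5; a_2 = 87/130; a_3 = -63/260; a_4 = 639/9880; a_5 = -27/1976


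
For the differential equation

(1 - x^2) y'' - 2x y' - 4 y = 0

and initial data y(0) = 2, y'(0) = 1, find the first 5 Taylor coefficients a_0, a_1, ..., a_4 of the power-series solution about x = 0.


Ansatz: y(x) = sum_{n>=0} a_n x^n, so y'(x) = sum_{n>=1} n a_n x^(n-1) and y''(x) = sum_{n>=2} n(n-1) a_n x^(n-2).
Substitute into P(x) y'' + Q(x) y' + R(x) y = 0 with P(x) = 1 - x^2, Q(x) = -2x, R(x) = -4, and match powers of x.
Initial conditions: a_0 = 2, a_1 = 1.
Setting the coefficient of each power of x to zero and solving order by order (substituting the coefficients already found):
  x^0: 2 a_2 - 4 a_0 = 0  ->  2 a_2 = 4 a_0 = 8  ->  a_2 = 4
  x^1: 6 a_3 - 6 a_1 = 0  ->  6 a_3 = 6 a_1 = 6  ->  a_3 = 1
  x^2: 12 a_4 - 10 a_2 = 0  ->  12 a_4 = 10 a_2 = 40  ->  a_4 = 10/3
Truncated series: y(x) = 2 + x + 4 x^2 + x^3 + (10/3) x^4 + O(x^5).

a_0 = 2; a_1 = 1; a_2 = 4; a_3 = 1; a_4 = 10/3


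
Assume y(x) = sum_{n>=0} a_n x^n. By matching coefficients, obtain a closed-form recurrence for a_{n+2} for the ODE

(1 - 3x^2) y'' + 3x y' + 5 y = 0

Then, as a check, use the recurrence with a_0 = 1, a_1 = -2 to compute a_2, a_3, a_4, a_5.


Substitute y = sum_n a_n x^n.
(1 - 3 x^2) y'' contributes (n+2)(n+1) a_{n+2} - 3 n(n-1) a_n at x^n.
3 x y'(x) contributes 3 n a_n at x^n.
5 y(x) contributes 5 a_n at x^n.
Matching x^n: (n+2)(n+1) a_{n+2} + (-3 n(n-1) + 3 n + 5) a_n = 0.
Thus a_{n+2} = (3 n(n-1) - 3 n - 5) / ((n+1)(n+2)) * a_n.

Check with a_0 = 1, a_1 = -2 (apply the recurrence for n = 0, 1, 2, 3): a_0 = 1, a_1 = -2, a_2 = -5/2, a_3 = 8/3, a_4 = 25/24, a_5 = 8/15.

a_(n+2) = (3 n(n-1) - 3 n - 5) / ((n+1)(n+2)) * a_n; check: a_0 = 1, a_1 = -2, a_2 = -5/2, a_3 = 8/3, a_4 = 25/24, a_5 = 8/15


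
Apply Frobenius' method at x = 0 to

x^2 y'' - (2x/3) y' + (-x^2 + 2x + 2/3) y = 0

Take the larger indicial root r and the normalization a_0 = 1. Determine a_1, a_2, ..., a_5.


Write in Frobenius form y'' + (p(x)/x) y' + (q(x)/x^2) y = 0:
  p(x) = -2/3,  q(x) = -x^2 + 2x + 2/3.
Indicial equation: r(r-1) + (-2/3) r + (2/3) = 0 -> roots r_1 = 1, r_2 = 2/3.
Take r = r_1 = 1. Let y(x) = x^r sum_{n>=0} a_n x^n with a_0 = 1.
Substitute y = x^r sum a_n x^n and match x^{r+n}. The recurrence is
  D(n) a_n + 2 a_{n-1} - 1 a_{n-2} = 0,  where D(n) = (r+n)(r+n-1) + (-2/3)(r+n) + (2/3).
  a_n = [-2 a_{n-1} + 1 a_{n-2}] / D(n).
Since the indicial polynomial factors as (r - r_1)(r - r_2), D(n) = (r_1 + n - r_1)(r_1 + n - r_2) = n(n + 1/3).
Evaluating step by step (a_0 = 1):
  n = 1: D(1) = 1(1 + 1/3) = 4/3; numerator = -2(1) = -2; a_1 = (-2)/(4/3) = -3/2
  n = 2: D(2) = 2(2 + 1/3) = 14/3; numerator = -2(-3/2) + 1(1) = 4; a_2 = (4)/(14/3) = 6/7
  n = 3: D(3) = 3(3 + 1/3) = 10; numerator = -2(6/7) + 1(-3/2) = -45/14; a_3 = (-45/14)/(10) = -9/28
  n = 4: D(4) = 4(4 + 1/3) = 52/3; numerator = -2(-9/28) + 1(6/7) = 3/2; a_4 = (3/2)/(52/3) = 9/104
  n = 5: D(5) = 5(5 + 1/3) = 80/3; numerator = -2(9/104) + 1(-9/28) = -45/91; a_5 = (-45/91)/(80/3) = -27/1456

r = 1; a_0 = 1; a_1 = -3/2; a_2 = 6/7; a_3 = -9/28; a_4 = 9/104; a_5 = -27/1456


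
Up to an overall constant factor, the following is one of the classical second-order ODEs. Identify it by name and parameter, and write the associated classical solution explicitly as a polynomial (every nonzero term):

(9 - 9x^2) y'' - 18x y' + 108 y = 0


All three coefficients share the factor 9; dividing through by 9 gives  (1 - x^2) y'' - 2x y' + 12 y = 0.
This matches the Legendre equation (1 - x^2) y'' - 2x y' + n(n+1) y = 0 (note the -2x y' term) with n(n+1) = 12, so n = 3; the polynomial solution is P_3(x).
With y = sum_k a_k x^k, matching x^k gives (k+2)(k+1) a_{k+2} = [k(k+1) - n(n+1)] a_k = (k - 3)(k + 4) a_k. The right side vanishes at k = 3, so the series with the parity of 3 terminates at degree 3.
Standard normalization (P_n(1) = 1): leading coefficient (2n)!/(2^n (n!)^2) = 720/(8*36) = 5/2, so a_3 = 5/2. Work downward with a_k = (k+1)(k+2) a_{k+2} / ((k - 3)(k + 4)):
  a_1 = (2)(3)(5/2) / ((1 - 3)(1 + 4)) = 15/(-10) = -3/2
Hence P_3(x) = 5 x^3/2 - 3 x/2.

P_3(x); series = 5 x^3/2 - 3 x/2


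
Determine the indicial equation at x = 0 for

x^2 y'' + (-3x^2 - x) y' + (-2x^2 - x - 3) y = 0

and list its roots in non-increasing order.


Divide by x^2 to reach normal form y'' + P_1(x) y' + P_2(x) y = 0 with P_1(x) = -3 - 1/x and P_2(x) = -2 - 1/x - 3/x^2.
x = 0 is a singular point because the y'-coefficient -3 - 1/x has a pole at x = 0 and the y-coefficient -2 - 1/x - 3/x^2 has a pole at x = 0.
It is a regular singular point because x P_1(x) = p(x) = -3x - 1 and x^2 P_2(x) = q(x) = -2x^2 - x - 3 are polynomials, hence analytic at x = 0.
p(0) = -1,  q(0) = -3.
Indicial equation: r(r-1) + p(0) r + q(0) = 0, i.e. r^2 + (p(0) - 1) r + q(0) = 0, i.e. r^2 - 2 r - 3 = 0.
Discriminant: (-2)^2 - 4(-3) = 16, so r = (2 ± 4)/2.
Solving: r_1 = 3, r_2 = -1.

indicial: r^2 - 2 r - 3 = 0; roots r_1 = 3, r_2 = -1


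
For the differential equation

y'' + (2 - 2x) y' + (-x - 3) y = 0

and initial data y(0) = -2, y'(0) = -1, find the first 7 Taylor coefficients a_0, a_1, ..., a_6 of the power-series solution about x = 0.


Ansatz: y(x) = sum_{n>=0} a_n x^n, so y'(x) = sum_{n>=1} n a_n x^(n-1) and y''(x) = sum_{n>=2} n(n-1) a_n x^(n-2).
Substitute into P(x) y'' + Q(x) y' + R(x) y = 0 with P(x) = 1, Q(x) = 2 - 2x, R(x) = -x - 3, and match powers of x.
Initial conditions: a_0 = -2, a_1 = -1.
Setting the coefficient of each power of x to zero and solving order by order (substituting the coefficients already found):
  x^0: 2 a_2 + 2 a_1 - 3 a_0 = 0  ->  2 a_2 = -2 a_1 + 3 a_0 = -4  ->  a_2 = -2
  x^1: 6 a_3 + 4 a_2 - 5 a_1 - a_0 = 0  ->  6 a_3 = -4 a_2 + 5 a_1 + a_0 = 1  ->  a_3 = 1/6
  x^2: 12 a_4 + 6 a_3 - 7 a_2 - a_1 = 0  ->  12 a_4 = -6 a_3 + 7 a_2 + a_1 = -16  ->  a_4 = -4/3
  x^3: 20 a_5 + 8 a_4 - 9 a_3 - a_2 = 0  ->  20 a_5 = -8 a_4 + 9 a_3 + a_2 = 61/6  ->  a_5 = 61/120
  x^4: 30 a_6 + 10 a_5 - 11 a_4 - a_3 = 0  ->  30 a_6 = -10 a_5 + 11 a_4 + a_3 = -235/12  ->  a_6 = -47/72
Truncated series: y(x) = -2 - x - 2 x^2 + (1/6) x^3 - (4/3) x^4 + (61/120) x^5 - (47/72) x^6 + O(x^7).

a_0 = -2; a_1 = -1; a_2 = -2; a_3 = 1/6; a_4 = -4/3; a_5 = 61/120; a_6 = -47/72


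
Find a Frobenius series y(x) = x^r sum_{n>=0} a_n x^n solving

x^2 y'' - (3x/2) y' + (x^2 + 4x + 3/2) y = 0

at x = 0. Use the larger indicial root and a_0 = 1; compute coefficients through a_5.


Write in Frobenius form y'' + (p(x)/x) y' + (q(x)/x^2) y = 0:
  p(x) = -3/2,  q(x) = x^2 + 4x + 3/2.
Indicial equation: r(r-1) + (-3/2) r + (3/2) = 0 -> roots r_1 = 3/2, r_2 = 1.
Take r = r_1 = 3/2. Let y(x) = x^r sum_{n>=0} a_n x^n with a_0 = 1.
Substitute y = x^r sum a_n x^n and match x^{r+n}. The recurrence is
  D(n) a_n + 4 a_{n-1} + 1 a_{n-2} = 0,  where D(n) = (r+n)(r+n-1) + (-3/2)(r+n) + (3/2).
  a_n = [-4 a_{n-1} - 1 a_{n-2}] / D(n).
Since the indicial polynomial factors as (r - r_1)(r - r_2), D(n) = (r_1 + n - r_1)(r_1 + n - r_2) = n(n + 1/2).
Evaluating step by step (a_0 = 1):
  n = 1: D(1) = 1(1 + 1/2) = 3/2; numerator = -4(1) = -4; a_1 = (-4)/(3/2) = -8/3
  n = 2: D(2) = 2(2 + 1/2) = 5; numerator = -4(-8/3) - 1(1) = 29/3; a_2 = (29/3)/(5) = 29/15
  n = 3: D(3) = 3(3 + 1/2) = 21/2; numerator = -4(29/15) - 1(-8/3) = -76/15; a_3 = (-76/15)/(21/2) = -152/315
  n = 4: D(4) = 4(4 + 1/2) = 18; numerator = -4(-152/315) - 1(29/15) = -1/315; a_4 = (-1/315)/(18) = -1/5670
  n = 5: D(5) = 5(5 + 1/2) = 55/2; numerator = -4(-1/5670) - 1(-152/315) = 274/567; a_5 = (274/567)/(55/2) = 548/31185

r = 3/2; a_0 = 1; a_1 = -8/3; a_2 = 29/15; a_3 = -152/315; a_4 = -1/5670; a_5 = 548/31185


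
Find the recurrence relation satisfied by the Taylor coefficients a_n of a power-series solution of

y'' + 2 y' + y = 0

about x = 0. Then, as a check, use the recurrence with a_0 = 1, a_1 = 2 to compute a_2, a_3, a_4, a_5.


Substitute y = sum_n a_n x^n.
y''(x) has coefficient (n+2)(n+1) a_{n+2} at x^n;
2 y'(x) has coefficient 2 (n+1) a_{n+1} at x^n;
y(x) has coefficient 1 a_n at x^n.
Matching x^n: (n+2)(n+1) a_{n+2} + 2 (n+1) a_{n+1} + 1 a_n = 0.
Thus a_{n+2} = [-2 (n+1) a_{n+1} - 1 a_n] / ((n+1)(n+2)).

Check with a_0 = 1, a_1 = 2 (apply the recurrence for n = 0, 1, 2, 3): a_0 = 1, a_1 = 2, a_2 = -5/2, a_3 = 4/3, a_4 = -11/24, a_5 = 7/60.

a_(n+2) = [-2 (n+1) a_(n+1) - 1 a_n] / ((n+1)(n+2)); check: a_0 = 1, a_1 = 2, a_2 = -5/2, a_3 = 4/3, a_4 = -11/24, a_5 = 7/60


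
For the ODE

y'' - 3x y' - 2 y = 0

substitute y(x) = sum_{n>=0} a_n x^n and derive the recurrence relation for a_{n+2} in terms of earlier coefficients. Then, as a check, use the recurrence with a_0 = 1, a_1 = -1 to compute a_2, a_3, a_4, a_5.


Substitute y = sum_n a_n x^n.
y''(x) has coefficient (n+2)(n+1) a_{n+2} at x^n;
-3 x y'(x) has coefficient -3 n a_n at x^n (shift);
-2 y(x) has coefficient -2 a_n at x^n.
Matching x^n: (n+2)(n+1) a_{n+2} + (-3n - 2) a_n = 0.
Thus a_{n+2} = (3n + 2) / ((n+1)(n+2)) * a_n.

Check with a_0 = 1, a_1 = -1 (apply the recurrence for n = 0, 1, 2, 3): a_0 = 1, a_1 = -1, a_2 = 1, a_3 = -5/6, a_4 = 2/3, a_5 = -11/24.

a_(n+2) = (3n + 2) / ((n+1)(n+2)) * a_n; check: a_0 = 1, a_1 = -1, a_2 = 1, a_3 = -5/6, a_4 = 2/3, a_5 = -11/24


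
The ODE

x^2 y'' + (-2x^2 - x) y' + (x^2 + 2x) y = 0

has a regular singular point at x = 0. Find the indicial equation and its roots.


Divide by x^2 to reach normal form y'' + P_1(x) y' + P_2(x) y = 0 with P_1(x) = -2 - 1/x and P_2(x) = 1 + 2/x.
x = 0 is a singular point because the y'-coefficient -2 - 1/x has a pole at x = 0 and the y-coefficient 1 + 2/x has a pole at x = 0.
It is a regular singular point because x P_1(x) = p(x) = -2x - 1 and x^2 P_2(x) = q(x) = x^2 + 2x are polynomials, hence analytic at x = 0.
p(0) = -1,  q(0) = 0.
Indicial equation: r(r-1) + p(0) r + q(0) = 0, i.e. r^2 + (p(0) - 1) r + q(0) = 0, i.e. r^2 - 2 r = 0.
Discriminant: (-2)^2 - 4(0) = 4, so r = (2 ± 2)/2.
Solving: r_1 = 2, r_2 = 0.

indicial: r^2 - 2 r = 0; roots r_1 = 2, r_2 = 0


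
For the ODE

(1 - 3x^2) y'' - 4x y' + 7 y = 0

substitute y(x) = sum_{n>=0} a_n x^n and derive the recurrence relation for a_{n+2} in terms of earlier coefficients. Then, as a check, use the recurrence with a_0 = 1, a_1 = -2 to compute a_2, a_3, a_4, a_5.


Substitute y = sum_n a_n x^n.
(1 - 3 x^2) y'' contributes (n+2)(n+1) a_{n+2} - 3 n(n-1) a_n at x^n.
-4 x y'(x) contributes -4 n a_n at x^n.
7 y(x) contributes 7 a_n at x^n.
Matching x^n: (n+2)(n+1) a_{n+2} + (-3 n(n-1) - 4 n + 7) a_n = 0.
Thus a_{n+2} = (3 n(n-1) + 4 n - 7) / ((n+1)(n+2)) * a_n.

Check with a_0 = 1, a_1 = -2 (apply the recurrence for n = 0, 1, 2, 3): a_0 = 1, a_1 = -2, a_2 = -7/2, a_3 = 1, a_4 = -49/24, a_5 = 23/20.

a_(n+2) = (3 n(n-1) + 4 n - 7) / ((n+1)(n+2)) * a_n; check: a_0 = 1, a_1 = -2, a_2 = -7/2, a_3 = 1, a_4 = -49/24, a_5 = 23/20


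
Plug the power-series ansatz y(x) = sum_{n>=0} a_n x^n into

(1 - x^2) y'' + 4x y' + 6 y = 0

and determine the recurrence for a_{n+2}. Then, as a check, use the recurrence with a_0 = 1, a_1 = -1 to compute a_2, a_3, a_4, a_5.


Substitute y = sum_n a_n x^n.
(1 - 1 x^2) y'' contributes (n+2)(n+1) a_{n+2} - n(n-1) a_n at x^n.
4 x y'(x) contributes 4 n a_n at x^n.
6 y(x) contributes 6 a_n at x^n.
Matching x^n: (n+2)(n+1) a_{n+2} + (-n(n-1) + 4 n + 6) a_n = 0.
Thus a_{n+2} = (n(n-1) - 4 n - 6) / ((n+1)(n+2)) * a_n.

Check with a_0 = 1, a_1 = -1 (apply the recurrence for n = 0, 1, 2, 3): a_0 = 1, a_1 = -1, a_2 = -3, a_3 = 5/3, a_4 = 3, a_5 = -1.

a_(n+2) = (n(n-1) - 4 n - 6) / ((n+1)(n+2)) * a_n; check: a_0 = 1, a_1 = -1, a_2 = -3, a_3 = 5/3, a_4 = 3, a_5 = -1


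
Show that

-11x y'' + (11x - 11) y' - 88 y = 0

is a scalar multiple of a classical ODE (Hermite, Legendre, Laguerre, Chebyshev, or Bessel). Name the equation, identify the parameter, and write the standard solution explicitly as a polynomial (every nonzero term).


All three coefficients share the factor -11; dividing through by -11 gives  x y'' + (1 - x) y' + 8 y = 0.
This matches the Laguerre equation x y'' + (1 - x) y' + n y = 0 with n = 8; the polynomial solution is L_8(x).
With y = sum_k a_k x^k, matching x^k gives (k+1)k a_{k+1} + (k+1) a_{k+1} - k a_k + n a_k = 0, i.e. (k+1)^2 a_{k+1} = (k - n) a_k = (k - 8) a_k. The right side vanishes at k = 8, so the series terminates at degree 8.
Standard normalization L_n(0) = 1 gives a_0 = 1. Work upward with a_{k+1} = (k - 8) a_k / (k+1)^2:
  a_1 = (0 - 8)(1) / 1^2 = -8/1 = -8
  a_2 = (1 - 8)(-8) / 2^2 = 56/4 = 14
  a_3 = (2 - 8)(14) / 3^2 = -84/9 = -28/3
  a_4 = (3 - 8)(-28/3) / 4^2 = (140/3)/16 = 35/12
  a_5 = (4 - 8)(35/12) / 5^2 = (-35/3)/25 = -7/15
  a_6 = (5 - 8)(-7/15) / 6^2 = (7/5)/36 = 7/180
  a_7 = (6 - 8)(7/180) / 7^2 = (-7/90)/49 = -1/630
  a_8 = (7 - 8)(-1/630) / 8^2 = (1/630)/64 = 1/40320
Hence L_8(x) = x^8/40320 - x^7/630 + 7 x^6/180 - 7 x^5/15 + 35 x^4/12 - 28 x^3/3 + 14 x^2 - 8 x + 1.

L_8(x); series = x^8/40320 - x^7/630 + 7 x^6/180 - 7 x^5/15 + 35 x^4/12 - 28 x^3/3 + 14 x^2 - 8 x + 1


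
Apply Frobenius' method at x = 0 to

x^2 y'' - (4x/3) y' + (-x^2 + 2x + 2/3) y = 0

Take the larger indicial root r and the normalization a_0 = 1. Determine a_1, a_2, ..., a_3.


Write in Frobenius form y'' + (p(x)/x) y' + (q(x)/x^2) y = 0:
  p(x) = -4/3,  q(x) = -x^2 + 2x + 2/3.
Indicial equation: r(r-1) + (-4/3) r + (2/3) = 0 -> roots r_1 = 2, r_2 = 1/3.
Take r = r_1 = 2. Let y(x) = x^r sum_{n>=0} a_n x^n with a_0 = 1.
Substitute y = x^r sum a_n x^n and match x^{r+n}. The recurrence is
  D(n) a_n + 2 a_{n-1} - 1 a_{n-2} = 0,  where D(n) = (r+n)(r+n-1) + (-4/3)(r+n) + (2/3).
  a_n = [-2 a_{n-1} + 1 a_{n-2}] / D(n).
Since the indicial polynomial factors as (r - r_1)(r - r_2), D(n) = (r_1 + n - r_1)(r_1 + n - r_2) = n(n + 5/3).
Evaluating step by step (a_0 = 1):
  n = 1: D(1) = 1(1 + 5/3) = 8/3; numerator = -2(1) = -2; a_1 = (-2)/(8/3) = -3/4
  n = 2: D(2) = 2(2 + 5/3) = 22/3; numerator = -2(-3/4) + 1(1) = 5/2; a_2 = (5/2)/(22/3) = 15/44
  n = 3: D(3) = 3(3 + 5/3) = 14; numerator = -2(15/44) + 1(-3/4) = -63/44; a_3 = (-63/44)/(14) = -9/88

r = 2; a_0 = 1; a_1 = -3/4; a_2 = 15/44; a_3 = -9/88


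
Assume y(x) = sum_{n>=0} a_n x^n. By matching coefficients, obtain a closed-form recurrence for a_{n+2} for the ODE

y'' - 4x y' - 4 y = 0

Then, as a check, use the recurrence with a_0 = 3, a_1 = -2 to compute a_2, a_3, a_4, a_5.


Substitute y = sum_n a_n x^n.
y''(x) has coefficient (n+2)(n+1) a_{n+2} at x^n;
-4 x y'(x) has coefficient -4 n a_n at x^n (shift);
-4 y(x) has coefficient -4 a_n at x^n.
Matching x^n: (n+2)(n+1) a_{n+2} + (-4n - 4) a_n = 0.
Thus a_{n+2} = (4n + 4) / ((n+1)(n+2)) * a_n.

Check with a_0 = 3, a_1 = -2 (apply the recurrence for n = 0, 1, 2, 3): a_0 = 3, a_1 = -2, a_2 = 6, a_3 = -8/3, a_4 = 6, a_5 = -32/15.

a_(n+2) = (4n + 4) / ((n+1)(n+2)) * a_n; check: a_0 = 3, a_1 = -2, a_2 = 6, a_3 = -8/3, a_4 = 6, a_5 = -32/15


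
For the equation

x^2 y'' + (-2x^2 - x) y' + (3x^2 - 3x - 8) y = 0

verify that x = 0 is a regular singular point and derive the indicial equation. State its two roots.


Divide by x^2 to reach normal form y'' + P_1(x) y' + P_2(x) y = 0 with P_1(x) = -2 - 1/x and P_2(x) = 3 - 3/x - 8/x^2.
x = 0 is a singular point because the y'-coefficient -2 - 1/x has a pole at x = 0 and the y-coefficient 3 - 3/x - 8/x^2 has a pole at x = 0.
It is a regular singular point because x P_1(x) = p(x) = -2x - 1 and x^2 P_2(x) = q(x) = 3x^2 - 3x - 8 are polynomials, hence analytic at x = 0.
p(0) = -1,  q(0) = -8.
Indicial equation: r(r-1) + p(0) r + q(0) = 0, i.e. r^2 + (p(0) - 1) r + q(0) = 0, i.e. r^2 - 2 r - 8 = 0.
Discriminant: (-2)^2 - 4(-8) = 36, so r = (2 ± 6)/2.
Solving: r_1 = 4, r_2 = -2.

indicial: r^2 - 2 r - 8 = 0; roots r_1 = 4, r_2 = -2


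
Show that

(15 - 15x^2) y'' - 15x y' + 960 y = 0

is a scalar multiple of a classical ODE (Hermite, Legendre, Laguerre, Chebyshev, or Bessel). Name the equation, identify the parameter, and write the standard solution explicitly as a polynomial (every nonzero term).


All three coefficients share the factor 15; dividing through by 15 gives  (1 - x^2) y'' - x y' + 64 y = 0.
This matches the Chebyshev equation (1 - x^2) y'' - x y' + n^2 y = 0 (note the -x y' term, not -2x y') with n^2 = 64, so n = 8; the polynomial solution is T_8(x).
With y = sum_k a_k x^k, matching x^k gives (k+2)(k+1) a_{k+2} = (k^2 - n^2) a_k = (k - 8)(k + 8) a_k. The right side vanishes at k = 8, so the series with the parity of 8 terminates at degree 8.
Standard normalization: leading coefficient of T_n is 2^(n-1), so a_8 = 2^7 = 128. Work downward with a_k = (k+1)(k+2) a_{k+2} / ((k - 8)(k + 8)):
  a_6 = (7)(8)(128) / ((6 - 8)(6 + 8)) = 7168/(-28) = -256
  a_4 = (5)(6)(-256) / ((4 - 8)(4 + 8)) = -7680/(-48) = 160
  a_2 = (3)(4)(160) / ((2 - 8)(2 + 8)) = 1920/(-60) = -32
  a_0 = (1)(2)(-32) / ((0 - 8)(0 + 8)) = -64/(-64) = 1
Hence T_8(x) = 128 x^8 - 256 x^6 + 160 x^4 - 32 x^2 + 1.

T_8(x); series = 128 x^8 - 256 x^6 + 160 x^4 - 32 x^2 + 1


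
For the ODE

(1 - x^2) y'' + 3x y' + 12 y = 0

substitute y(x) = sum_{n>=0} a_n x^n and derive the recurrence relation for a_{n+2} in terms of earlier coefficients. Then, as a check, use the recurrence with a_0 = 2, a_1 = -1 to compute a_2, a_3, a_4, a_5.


Substitute y = sum_n a_n x^n.
(1 - 1 x^2) y'' contributes (n+2)(n+1) a_{n+2} - n(n-1) a_n at x^n.
3 x y'(x) contributes 3 n a_n at x^n.
12 y(x) contributes 12 a_n at x^n.
Matching x^n: (n+2)(n+1) a_{n+2} + (-n(n-1) + 3 n + 12) a_n = 0.
Thus a_{n+2} = (n(n-1) - 3 n - 12) / ((n+1)(n+2)) * a_n.

Check with a_0 = 2, a_1 = -1 (apply the recurrence for n = 0, 1, 2, 3): a_0 = 2, a_1 = -1, a_2 = -12, a_3 = 5/2, a_4 = 16, a_5 = -15/8.

a_(n+2) = (n(n-1) - 3 n - 12) / ((n+1)(n+2)) * a_n; check: a_0 = 2, a_1 = -1, a_2 = -12, a_3 = 5/2, a_4 = 16, a_5 = -15/8


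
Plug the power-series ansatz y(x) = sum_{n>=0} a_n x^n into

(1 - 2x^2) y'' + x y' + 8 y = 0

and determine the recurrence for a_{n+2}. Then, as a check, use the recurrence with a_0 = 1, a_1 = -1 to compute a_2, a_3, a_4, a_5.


Substitute y = sum_n a_n x^n.
(1 - 2 x^2) y'' contributes (n+2)(n+1) a_{n+2} - 2 n(n-1) a_n at x^n.
x y'(x) contributes n a_n at x^n.
8 y(x) contributes 8 a_n at x^n.
Matching x^n: (n+2)(n+1) a_{n+2} + (-2 n(n-1) + n + 8) a_n = 0.
Thus a_{n+2} = (2 n(n-1) - n - 8) / ((n+1)(n+2)) * a_n.

Check with a_0 = 1, a_1 = -1 (apply the recurrence for n = 0, 1, 2, 3): a_0 = 1, a_1 = -1, a_2 = -4, a_3 = 3/2, a_4 = 2, a_5 = 3/40.

a_(n+2) = (2 n(n-1) - n - 8) / ((n+1)(n+2)) * a_n; check: a_0 = 1, a_1 = -1, a_2 = -4, a_3 = 3/2, a_4 = 2, a_5 = 3/40


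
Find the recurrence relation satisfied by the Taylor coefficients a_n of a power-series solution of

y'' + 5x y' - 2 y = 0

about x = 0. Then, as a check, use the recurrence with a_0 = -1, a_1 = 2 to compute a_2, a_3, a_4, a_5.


Substitute y = sum_n a_n x^n.
y''(x) has coefficient (n+2)(n+1) a_{n+2} at x^n;
5 x y'(x) has coefficient 5 n a_n at x^n (shift);
-2 y(x) has coefficient -2 a_n at x^n.
Matching x^n: (n+2)(n+1) a_{n+2} + (5n - 2) a_n = 0.
Thus a_{n+2} = (-5n + 2) / ((n+1)(n+2)) * a_n.

Check with a_0 = -1, a_1 = 2 (apply the recurrence for n = 0, 1, 2, 3): a_0 = -1, a_1 = 2, a_2 = -1, a_3 = -1, a_4 = 2/3, a_5 = 13/20.

a_(n+2) = (-5n + 2) / ((n+1)(n+2)) * a_n; check: a_0 = -1, a_1 = 2, a_2 = -1, a_3 = -1, a_4 = 2/3, a_5 = 13/20


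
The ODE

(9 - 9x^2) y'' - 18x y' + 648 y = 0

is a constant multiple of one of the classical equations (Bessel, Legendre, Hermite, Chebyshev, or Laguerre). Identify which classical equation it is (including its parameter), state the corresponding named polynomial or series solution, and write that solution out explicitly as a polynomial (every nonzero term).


All three coefficients share the factor 9; dividing through by 9 gives  (1 - x^2) y'' - 2x y' + 72 y = 0.
This matches the Legendre equation (1 - x^2) y'' - 2x y' + n(n+1) y = 0 (note the -2x y' term) with n(n+1) = 72, so n = 8; the polynomial solution is P_8(x).
With y = sum_k a_k x^k, matching x^k gives (k+2)(k+1) a_{k+2} = [k(k+1) - n(n+1)] a_k = (k - 8)(k + 9) a_k. The right side vanishes at k = 8, so the series with the parity of 8 terminates at degree 8.
Standard normalization (P_n(1) = 1): leading coefficient (2n)!/(2^n (n!)^2) = 20922789888000/(256*1625702400) = 6435/128, so a_8 = 6435/128. Work downward with a_k = (k+1)(k+2) a_{k+2} / ((k - 8)(k + 9)):
  a_6 = (7)(8)(6435/128) / ((6 - 8)(6 + 9)) = (45045/16)/(-30) = -3003/32
  a_4 = (5)(6)(-3003/32) / ((4 - 8)(4 + 9)) = (-45045/16)/(-52) = 3465/64
  a_2 = (3)(4)(3465/64) / ((2 - 8)(2 + 9)) = (10395/16)/(-66) = -315/32
  a_0 = (1)(2)(-315/32) / ((0 - 8)(0 + 9)) = (-315/16)/(-72) = 35/128
Hence P_8(x) = 6435 x^8/128 - 3003 x^6/32 + 3465 x^4/64 - 315 x^2/32 + 35/128.

P_8(x); series = 6435 x^8/128 - 3003 x^6/32 + 3465 x^4/64 - 315 x^2/32 + 35/128


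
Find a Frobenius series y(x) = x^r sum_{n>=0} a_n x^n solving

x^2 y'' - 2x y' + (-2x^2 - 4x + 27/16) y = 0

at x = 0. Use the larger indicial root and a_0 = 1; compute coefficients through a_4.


Write in Frobenius form y'' + (p(x)/x) y' + (q(x)/x^2) y = 0:
  p(x) = -2,  q(x) = -2x^2 - 4x + 27/16.
Indicial equation: r(r-1) + (-2) r + (27/16) = 0 -> roots r_1 = 9/4, r_2 = 3/4.
Take r = r_1 = 9/4. Let y(x) = x^r sum_{n>=0} a_n x^n with a_0 = 1.
Substitute y = x^r sum a_n x^n and match x^{r+n}. The recurrence is
  D(n) a_n - 4 a_{n-1} - 2 a_{n-2} = 0,  where D(n) = (r+n)(r+n-1) + (-2)(r+n) + (27/16).
  a_n = [4 a_{n-1} + 2 a_{n-2}] / D(n).
Since the indicial polynomial factors as (r - r_1)(r - r_2), D(n) = (r_1 + n - r_1)(r_1 + n - r_2) = n(n + 3/2).
Evaluating step by step (a_0 = 1):
  n = 1: D(1) = 1(1 + 3/2) = 5/2; numerator = 4(1) = 4; a_1 = (4)/(5/2) = 8/5
  n = 2: D(2) = 2(2 + 3/2) = 7; numerator = 4(8/5) + 2(1) = 42/5; a_2 = (42/5)/(7) = 6/5
  n = 3: D(3) = 3(3 + 3/2) = 27/2; numerator = 4(6/5) + 2(8/5) = 8; a_3 = (8)/(27/2) = 16/27
  n = 4: D(4) = 4(4 + 3/2) = 22; numerator = 4(16/27) + 2(6/5) = 644/135; a_4 = (644/135)/(22) = 322/1485

r = 9/4; a_0 = 1; a_1 = 8/5; a_2 = 6/5; a_3 = 16/27; a_4 = 322/1485


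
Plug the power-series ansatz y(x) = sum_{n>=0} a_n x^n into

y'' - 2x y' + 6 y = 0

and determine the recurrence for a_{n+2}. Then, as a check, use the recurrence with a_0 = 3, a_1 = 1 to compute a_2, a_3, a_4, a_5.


Substitute y = sum_n a_n x^n.
y''(x) has coefficient (n+2)(n+1) a_{n+2} at x^n;
-2 x y'(x) has coefficient -2 n a_n at x^n (shift);
6 y(x) has coefficient 6 a_n at x^n.
Matching x^n: (n+2)(n+1) a_{n+2} + (-2n + 6) a_n = 0.
Thus a_{n+2} = (2n - 6) / ((n+1)(n+2)) * a_n.

Check with a_0 = 3, a_1 = 1 (apply the recurrence for n = 0, 1, 2, 3): a_0 = 3, a_1 = 1, a_2 = -9, a_3 = -2/3, a_4 = 3/2, a_5 = 0.

a_(n+2) = (2n - 6) / ((n+1)(n+2)) * a_n; check: a_0 = 3, a_1 = 1, a_2 = -9, a_3 = -2/3, a_4 = 3/2, a_5 = 0


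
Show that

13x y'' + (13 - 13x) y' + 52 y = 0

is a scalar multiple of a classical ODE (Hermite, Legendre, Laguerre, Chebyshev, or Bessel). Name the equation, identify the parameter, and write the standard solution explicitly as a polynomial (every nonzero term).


All three coefficients share the factor 13; dividing through by 13 gives  x y'' + (1 - x) y' + 4 y = 0.
This matches the Laguerre equation x y'' + (1 - x) y' + n y = 0 with n = 4; the polynomial solution is L_4(x).
With y = sum_k a_k x^k, matching x^k gives (k+1)k a_{k+1} + (k+1) a_{k+1} - k a_k + n a_k = 0, i.e. (k+1)^2 a_{k+1} = (k - n) a_k = (k - 4) a_k. The right side vanishes at k = 4, so the series terminates at degree 4.
Standard normalization L_n(0) = 1 gives a_0 = 1. Work upward with a_{k+1} = (k - 4) a_k / (k+1)^2:
  a_1 = (0 - 4)(1) / 1^2 = -4/1 = -4
  a_2 = (1 - 4)(-4) / 2^2 = 12/4 = 3
  a_3 = (2 - 4)(3) / 3^2 = -6/9 = -2/3
  a_4 = (3 - 4)(-2/3) / 4^2 = (2/3)/16 = 1/24
Hence L_4(x) = x^4/24 - 2 x^3/3 + 3 x^2 - 4 x + 1.

L_4(x); series = x^4/24 - 2 x^3/3 + 3 x^2 - 4 x + 1


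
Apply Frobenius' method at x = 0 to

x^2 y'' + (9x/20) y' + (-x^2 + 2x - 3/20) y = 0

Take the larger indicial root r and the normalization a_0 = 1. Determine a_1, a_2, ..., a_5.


Write in Frobenius form y'' + (p(x)/x) y' + (q(x)/x^2) y = 0:
  p(x) = 9/20,  q(x) = -x^2 + 2x - 3/20.
Indicial equation: r(r-1) + (9/20) r + (-3/20) = 0 -> roots r_1 = 3/4, r_2 = -1/5.
Take r = r_1 = 3/4. Let y(x) = x^r sum_{n>=0} a_n x^n with a_0 = 1.
Substitute y = x^r sum a_n x^n and match x^{r+n}. The recurrence is
  D(n) a_n + 2 a_{n-1} - 1 a_{n-2} = 0,  where D(n) = (r+n)(r+n-1) + (9/20)(r+n) + (-3/20).
  a_n = [-2 a_{n-1} + 1 a_{n-2}] / D(n).
Since the indicial polynomial factors as (r - r_1)(r - r_2), D(n) = (r_1 + n - r_1)(r_1 + n - r_2) = n(n + 19/20).
Evaluating step by step (a_0 = 1):
  n = 1: D(1) = 1(1 + 19/20) = 39/20; numerator = -2(1) = -2; a_1 = (-2)/(39/20) = -40/39
  n = 2: D(2) = 2(2 + 19/20) = 59/10; numerator = -2(-40/39) + 1(1) = 119/39; a_2 = (119/39)/(59/10) = 1190/2301
  n = 3: D(3) = 3(3 + 19/20) = 237/20; numerator = -2(1190/2301) + 1(-40/39) = -1580/767; a_3 = (-1580/767)/(237/20) = -400/2301
  n = 4: D(4) = 4(4 + 19/20) = 99/5; numerator = -2(-400/2301) + 1(1190/2301) = 1990/2301; a_4 = (1990/2301)/(99/5) = 9950/227799
  n = 5: D(5) = 5(5 + 19/20) = 119/4; numerator = -2(9950/227799) + 1(-400/2301) = -59500/227799; a_5 = (-59500/227799)/(119/4) = -2000/227799

r = 3/4; a_0 = 1; a_1 = -40/39; a_2 = 1190/2301; a_3 = -400/2301; a_4 = 9950/227799; a_5 = -2000/227799


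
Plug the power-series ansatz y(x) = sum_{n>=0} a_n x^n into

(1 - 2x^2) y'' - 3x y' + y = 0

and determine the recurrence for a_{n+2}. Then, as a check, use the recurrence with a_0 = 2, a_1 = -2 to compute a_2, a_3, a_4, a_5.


Substitute y = sum_n a_n x^n.
(1 - 2 x^2) y'' contributes (n+2)(n+1) a_{n+2} - 2 n(n-1) a_n at x^n.
-3 x y'(x) contributes -3 n a_n at x^n.
y(x) contributes 1 a_n at x^n.
Matching x^n: (n+2)(n+1) a_{n+2} + (-2 n(n-1) - 3 n + 1) a_n = 0.
Thus a_{n+2} = (2 n(n-1) + 3 n - 1) / ((n+1)(n+2)) * a_n.

Check with a_0 = 2, a_1 = -2 (apply the recurrence for n = 0, 1, 2, 3): a_0 = 2, a_1 = -2, a_2 = -1, a_3 = -2/3, a_4 = -3/4, a_5 = -2/3.

a_(n+2) = (2 n(n-1) + 3 n - 1) / ((n+1)(n+2)) * a_n; check: a_0 = 2, a_1 = -2, a_2 = -1, a_3 = -2/3, a_4 = -3/4, a_5 = -2/3


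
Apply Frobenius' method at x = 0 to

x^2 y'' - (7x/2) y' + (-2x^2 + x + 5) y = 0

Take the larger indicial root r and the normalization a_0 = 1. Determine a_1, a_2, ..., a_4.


Write in Frobenius form y'' + (p(x)/x) y' + (q(x)/x^2) y = 0:
  p(x) = -7/2,  q(x) = -2x^2 + x + 5.
Indicial equation: r(r-1) + (-7/2) r + (5) = 0 -> roots r_1 = 5/2, r_2 = 2.
Take r = r_1 = 5/2. Let y(x) = x^r sum_{n>=0} a_n x^n with a_0 = 1.
Substitute y = x^r sum a_n x^n and match x^{r+n}. The recurrence is
  D(n) a_n + 1 a_{n-1} - 2 a_{n-2} = 0,  where D(n) = (r+n)(r+n-1) + (-7/2)(r+n) + (5).
  a_n = [-1 a_{n-1} + 2 a_{n-2}] / D(n).
Since the indicial polynomial factors as (r - r_1)(r - r_2), D(n) = (r_1 + n - r_1)(r_1 + n - r_2) = n(n + 1/2).
Evaluating step by step (a_0 = 1):
  n = 1: D(1) = 1(1 + 1/2) = 3/2; numerator = -1(1) = -1; a_1 = (-1)/(3/2) = -2/3
  n = 2: D(2) = 2(2 + 1/2) = 5; numerator = -1(-2/3) + 2(1) = 8/3; a_2 = (8/3)/(5) = 8/15
  n = 3: D(3) = 3(3 + 1/2) = 21/2; numerator = -1(8/15) + 2(-2/3) = -28/15; a_3 = (-28/15)/(21/2) = -8/45
  n = 4: D(4) = 4(4 + 1/2) = 18; numerator = -1(-8/45) + 2(8/15) = 56/45; a_4 = (56/45)/(18) = 28/405

r = 5/2; a_0 = 1; a_1 = -2/3; a_2 = 8/15; a_3 = -8/45; a_4 = 28/405


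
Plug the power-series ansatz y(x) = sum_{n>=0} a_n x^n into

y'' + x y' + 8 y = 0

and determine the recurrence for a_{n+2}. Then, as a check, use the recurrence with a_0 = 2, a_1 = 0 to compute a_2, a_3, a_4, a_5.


Substitute y = sum_n a_n x^n.
y''(x) has coefficient (n+2)(n+1) a_{n+2} at x^n;
x y'(x) has coefficient n a_n at x^n (shift);
8 y(x) has coefficient 8 a_n at x^n.
Matching x^n: (n+2)(n+1) a_{n+2} + (n + 8) a_n = 0.
Thus a_{n+2} = (-n - 8) / ((n+1)(n+2)) * a_n.

Check with a_0 = 2, a_1 = 0 (apply the recurrence for n = 0, 1, 2, 3): a_0 = 2, a_1 = 0, a_2 = -8, a_3 = 0, a_4 = 20/3, a_5 = 0.

a_(n+2) = (-n - 8) / ((n+1)(n+2)) * a_n; check: a_0 = 2, a_1 = 0, a_2 = -8, a_3 = 0, a_4 = 20/3, a_5 = 0


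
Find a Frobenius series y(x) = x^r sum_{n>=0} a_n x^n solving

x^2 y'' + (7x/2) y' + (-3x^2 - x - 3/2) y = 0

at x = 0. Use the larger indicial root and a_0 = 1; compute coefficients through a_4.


Write in Frobenius form y'' + (p(x)/x) y' + (q(x)/x^2) y = 0:
  p(x) = 7/2,  q(x) = -3x^2 - x - 3/2.
Indicial equation: r(r-1) + (7/2) r + (-3/2) = 0 -> roots r_1 = 1/2, r_2 = -3.
Take r = r_1 = 1/2. Let y(x) = x^r sum_{n>=0} a_n x^n with a_0 = 1.
Substitute y = x^r sum a_n x^n and match x^{r+n}. The recurrence is
  D(n) a_n - 1 a_{n-1} - 3 a_{n-2} = 0,  where D(n) = (r+n)(r+n-1) + (7/2)(r+n) + (-3/2).
  a_n = [1 a_{n-1} + 3 a_{n-2}] / D(n).
Since the indicial polynomial factors as (r - r_1)(r - r_2), D(n) = (r_1 + n - r_1)(r_1 + n - r_2) = n(n + 7/2).
Evaluating step by step (a_0 = 1):
  n = 1: D(1) = 1(1 + 7/2) = 9/2; numerator = 1(1) = 1; a_1 = (1)/(9/2) = 2/9
  n = 2: D(2) = 2(2 + 7/2) = 11; numerator = 1(2/9) + 3(1) = 29/9; a_2 = (29/9)/(11) = 29/99
  n = 3: D(3) = 3(3 + 7/2) = 39/2; numerator = 1(29/99) + 3(2/9) = 95/99; a_3 = (95/99)/(39/2) = 190/3861
  n = 4: D(4) = 4(4 + 7/2) = 30; numerator = 1(190/3861) + 3(29/99) = 3583/3861; a_4 = (3583/3861)/(30) = 3583/115830

r = 1/2; a_0 = 1; a_1 = 2/9; a_2 = 29/99; a_3 = 190/3861; a_4 = 3583/115830


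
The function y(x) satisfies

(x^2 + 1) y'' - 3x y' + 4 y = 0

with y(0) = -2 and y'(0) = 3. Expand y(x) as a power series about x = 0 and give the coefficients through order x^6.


Ansatz: y(x) = sum_{n>=0} a_n x^n, so y'(x) = sum_{n>=1} n a_n x^(n-1) and y''(x) = sum_{n>=2} n(n-1) a_n x^(n-2).
Substitute into P(x) y'' + Q(x) y' + R(x) y = 0 with P(x) = x^2 + 1, Q(x) = -3x, R(x) = 4, and match powers of x.
Initial conditions: a_0 = -2, a_1 = 3.
Setting the coefficient of each power of x to zero and solving order by order (substituting the coefficients already found):
  x^0: 2 a_2 + 4 a_0 = 0  ->  2 a_2 = -4 a_0 = 8  ->  a_2 = 4
  x^1: 6 a_3 + a_1 = 0  ->  6 a_3 = -a_1 = -3  ->  a_3 = -1/2
  x^2: 12 a_4 = 0  ->  a_4 = 0
  x^3: 20 a_5 + a_3 = 0  ->  20 a_5 = -a_3 = 1/2  ->  a_5 = 1/40
  x^4: 30 a_6 + 4 a_4 = 0  ->  30 a_6 = -4 a_4 = 0  ->  a_6 = 0
Truncated series: y(x) = -2 + 3 x + 4 x^2 - (1/2) x^3 + (1/40) x^5 + O(x^7).

a_0 = -2; a_1 = 3; a_2 = 4; a_3 = -1/2; a_4 = 0; a_5 = 1/40; a_6 = 0


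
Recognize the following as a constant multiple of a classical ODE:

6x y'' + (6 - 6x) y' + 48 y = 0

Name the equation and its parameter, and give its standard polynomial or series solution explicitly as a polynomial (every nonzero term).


All three coefficients share the factor 6; dividing through by 6 gives  x y'' + (1 - x) y' + 8 y = 0.
This matches the Laguerre equation x y'' + (1 - x) y' + n y = 0 with n = 8; the polynomial solution is L_8(x).
With y = sum_k a_k x^k, matching x^k gives (k+1)k a_{k+1} + (k+1) a_{k+1} - k a_k + n a_k = 0, i.e. (k+1)^2 a_{k+1} = (k - n) a_k = (k - 8) a_k. The right side vanishes at k = 8, so the series terminates at degree 8.
Standard normalization L_n(0) = 1 gives a_0 = 1. Work upward with a_{k+1} = (k - 8) a_k / (k+1)^2:
  a_1 = (0 - 8)(1) / 1^2 = -8/1 = -8
  a_2 = (1 - 8)(-8) / 2^2 = 56/4 = 14
  a_3 = (2 - 8)(14) / 3^2 = -84/9 = -28/3
  a_4 = (3 - 8)(-28/3) / 4^2 = (140/3)/16 = 35/12
  a_5 = (4 - 8)(35/12) / 5^2 = (-35/3)/25 = -7/15
  a_6 = (5 - 8)(-7/15) / 6^2 = (7/5)/36 = 7/180
  a_7 = (6 - 8)(7/180) / 7^2 = (-7/90)/49 = -1/630
  a_8 = (7 - 8)(-1/630) / 8^2 = (1/630)/64 = 1/40320
Hence L_8(x) = x^8/40320 - x^7/630 + 7 x^6/180 - 7 x^5/15 + 35 x^4/12 - 28 x^3/3 + 14 x^2 - 8 x + 1.

L_8(x); series = x^8/40320 - x^7/630 + 7 x^6/180 - 7 x^5/15 + 35 x^4/12 - 28 x^3/3 + 14 x^2 - 8 x + 1


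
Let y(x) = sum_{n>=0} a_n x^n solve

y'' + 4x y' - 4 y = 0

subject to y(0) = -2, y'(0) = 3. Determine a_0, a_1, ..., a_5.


Ansatz: y(x) = sum_{n>=0} a_n x^n, so y'(x) = sum_{n>=1} n a_n x^(n-1) and y''(x) = sum_{n>=2} n(n-1) a_n x^(n-2).
Substitute into P(x) y'' + Q(x) y' + R(x) y = 0 with P(x) = 1, Q(x) = 4x, R(x) = -4, and match powers of x.
Initial conditions: a_0 = -2, a_1 = 3.
Setting the coefficient of each power of x to zero and solving order by order (substituting the coefficients already found):
  x^0: 2 a_2 - 4 a_0 = 0  ->  2 a_2 = 4 a_0 = -8  ->  a_2 = -4
  x^1: 6 a_3 = 0  ->  a_3 = 0
  x^2: 12 a_4 + 4 a_2 = 0  ->  12 a_4 = -4 a_2 = 16  ->  a_4 = 4/3
  x^3: 20 a_5 + 8 a_3 = 0  ->  20 a_5 = -8 a_3 = 0  ->  a_5 = 0
Truncated series: y(x) = -2 + 3 x - 4 x^2 + (4/3) x^4 + O(x^6).

a_0 = -2; a_1 = 3; a_2 = -4; a_3 = 0; a_4 = 4/3; a_5 = 0


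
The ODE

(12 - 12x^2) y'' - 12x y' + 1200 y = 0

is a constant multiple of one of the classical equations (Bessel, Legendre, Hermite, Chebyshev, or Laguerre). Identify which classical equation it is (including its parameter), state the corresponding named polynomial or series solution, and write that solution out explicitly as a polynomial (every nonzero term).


All three coefficients share the factor 12; dividing through by 12 gives  (1 - x^2) y'' - x y' + 100 y = 0.
This matches the Chebyshev equation (1 - x^2) y'' - x y' + n^2 y = 0 (note the -x y' term, not -2x y') with n^2 = 100, so n = 10; the polynomial solution is T_10(x).
With y = sum_k a_k x^k, matching x^k gives (k+2)(k+1) a_{k+2} = (k^2 - n^2) a_k = (k - 10)(k + 10) a_k. The right side vanishes at k = 10, so the series with the parity of 10 terminates at degree 10.
Standard normalization: leading coefficient of T_n is 2^(n-1), so a_10 = 2^9 = 512. Work downward with a_k = (k+1)(k+2) a_{k+2} / ((k - 10)(k + 10)):
  a_8 = (9)(10)(512) / ((8 - 10)(8 + 10)) = 46080/(-36) = -1280
  a_6 = (7)(8)(-1280) / ((6 - 10)(6 + 10)) = -71680/(-64) = 1120
  a_4 = (5)(6)(1120) / ((4 - 10)(4 + 10)) = 33600/(-84) = -400
  a_2 = (3)(4)(-400) / ((2 - 10)(2 + 10)) = -4800/(-96) = 50
  a_0 = (1)(2)(50) / ((0 - 10)(0 + 10)) = 100/(-100) = -1
Hence T_10(x) = 512 x^10 - 1280 x^8 + 1120 x^6 - 400 x^4 + 50 x^2 - 1.

T_10(x); series = 512 x^10 - 1280 x^8 + 1120 x^6 - 400 x^4 + 50 x^2 - 1


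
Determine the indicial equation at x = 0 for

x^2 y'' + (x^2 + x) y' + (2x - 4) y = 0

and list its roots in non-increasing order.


Divide by x^2 to reach normal form y'' + P_1(x) y' + P_2(x) y = 0 with P_1(x) = 1 + 1/x and P_2(x) = 2/x - 4/x^2.
x = 0 is a singular point because the y'-coefficient 1 + 1/x has a pole at x = 0 and the y-coefficient 2/x - 4/x^2 has a pole at x = 0.
It is a regular singular point because x P_1(x) = p(x) = x + 1 and x^2 P_2(x) = q(x) = 2x - 4 are polynomials, hence analytic at x = 0.
p(0) = 1,  q(0) = -4.
Indicial equation: r(r-1) + p(0) r + q(0) = 0, i.e. r^2 + (p(0) - 1) r + q(0) = 0, i.e. r^2 - 4 = 0.
Discriminant: (0)^2 - 4(-4) = 16, so r = (0 ± 4)/2.
Solving: r_1 = 2, r_2 = -2.

indicial: r^2 - 4 = 0; roots r_1 = 2, r_2 = -2


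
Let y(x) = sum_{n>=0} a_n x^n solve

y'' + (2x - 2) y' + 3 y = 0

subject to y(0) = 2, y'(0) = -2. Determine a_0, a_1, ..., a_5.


Ansatz: y(x) = sum_{n>=0} a_n x^n, so y'(x) = sum_{n>=1} n a_n x^(n-1) and y''(x) = sum_{n>=2} n(n-1) a_n x^(n-2).
Substitute into P(x) y'' + Q(x) y' + R(x) y = 0 with P(x) = 1, Q(x) = 2x - 2, R(x) = 3, and match powers of x.
Initial conditions: a_0 = 2, a_1 = -2.
Setting the coefficient of each power of x to zero and solving order by order (substituting the coefficients already found):
  x^0: 2 a_2 - 2 a_1 + 3 a_0 = 0  ->  2 a_2 = 2 a_1 - 3 a_0 = -10  ->  a_2 = -5
  x^1: 6 a_3 - 4 a_2 + 5 a_1 = 0  ->  6 a_3 = 4 a_2 - 5 a_1 = -10  ->  a_3 = -5/3
  x^2: 12 a_4 - 6 a_3 + 7 a_2 = 0  ->  12 a_4 = 6 a_3 - 7 a_2 = 25  ->  a_4 = 25/12
  x^3: 20 a_5 - 8 a_4 + 9 a_3 = 0  ->  20 a_5 = 8 a_4 - 9 a_3 = 95/3  ->  a_5 = 19/12
Truncated series: y(x) = 2 - 2 x - 5 x^2 - (5/3) x^3 + (25/12) x^4 + (19/12) x^5 + O(x^6).

a_0 = 2; a_1 = -2; a_2 = -5; a_3 = -5/3; a_4 = 25/12; a_5 = 19/12


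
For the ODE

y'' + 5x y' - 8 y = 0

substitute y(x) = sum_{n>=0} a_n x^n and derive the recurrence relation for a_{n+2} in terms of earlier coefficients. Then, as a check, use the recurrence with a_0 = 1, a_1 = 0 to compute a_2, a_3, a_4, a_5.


Substitute y = sum_n a_n x^n.
y''(x) has coefficient (n+2)(n+1) a_{n+2} at x^n;
5 x y'(x) has coefficient 5 n a_n at x^n (shift);
-8 y(x) has coefficient -8 a_n at x^n.
Matching x^n: (n+2)(n+1) a_{n+2} + (5n - 8) a_n = 0.
Thus a_{n+2} = (-5n + 8) / ((n+1)(n+2)) * a_n.

Check with a_0 = 1, a_1 = 0 (apply the recurrence for n = 0, 1, 2, 3): a_0 = 1, a_1 = 0, a_2 = 4, a_3 = 0, a_4 = -2/3, a_5 = 0.

a_(n+2) = (-5n + 8) / ((n+1)(n+2)) * a_n; check: a_0 = 1, a_1 = 0, a_2 = 4, a_3 = 0, a_4 = -2/3, a_5 = 0


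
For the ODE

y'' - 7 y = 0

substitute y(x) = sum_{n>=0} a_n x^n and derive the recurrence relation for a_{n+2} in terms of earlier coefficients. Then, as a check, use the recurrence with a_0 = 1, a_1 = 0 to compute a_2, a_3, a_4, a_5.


Substitute y = sum_n a_n x^n into y'' + (const) y = 0.
y''(x) = sum_{n>=0} (n+2)(n+1) a_{n+2} x^n.
The ODE becomes sum_n [(n+2)(n+1) a_{n+2} - 7 a_n] x^n = 0.
Setting each coefficient to zero gives the recurrence:
  (n+2)(n+1) a_{n+2} - 7 a_n = 0,
  a_{n+2} = 7 / ((n+1)(n+2)) a_n.

Check with a_0 = 1, a_1 = 0 (apply the recurrence for n = 0, 1, 2, 3): a_0 = 1, a_1 = 0, a_2 = 7/2, a_3 = 0, a_4 = 49/24, a_5 = 0.

a_{n+2} = 7/((n+1)(n+2)) * a_n; check: a_0 = 1, a_1 = 0, a_2 = 7/2, a_3 = 0, a_4 = 49/24, a_5 = 0


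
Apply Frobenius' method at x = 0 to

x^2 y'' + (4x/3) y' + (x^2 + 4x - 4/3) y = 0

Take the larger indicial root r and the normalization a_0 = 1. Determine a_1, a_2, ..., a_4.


Write in Frobenius form y'' + (p(x)/x) y' + (q(x)/x^2) y = 0:
  p(x) = 4/3,  q(x) = x^2 + 4x - 4/3.
Indicial equation: r(r-1) + (4/3) r + (-4/3) = 0 -> roots r_1 = 1, r_2 = -4/3.
Take r = r_1 = 1. Let y(x) = x^r sum_{n>=0} a_n x^n with a_0 = 1.
Substitute y = x^r sum a_n x^n and match x^{r+n}. The recurrence is
  D(n) a_n + 4 a_{n-1} + 1 a_{n-2} = 0,  where D(n) = (r+n)(r+n-1) + (4/3)(r+n) + (-4/3).
  a_n = [-4 a_{n-1} - 1 a_{n-2}] / D(n).
Since the indicial polynomial factors as (r - r_1)(r - r_2), D(n) = (r_1 + n - r_1)(r_1 + n - r_2) = n(n + 7/3).
Evaluating step by step (a_0 = 1):
  n = 1: D(1) = 1(1 + 7/3) = 10/3; numerator = -4(1) = -4; a_1 = (-4)/(10/3) = -6/5
  n = 2: D(2) = 2(2 + 7/3) = 26/3; numerator = -4(-6/5) - 1(1) = 19/5; a_2 = (19/5)/(26/3) = 57/130
  n = 3: D(3) = 3(3 + 7/3) = 16; numerator = -4(57/130) - 1(-6/5) = -36/65; a_3 = (-36/65)/(16) = -9/260
  n = 4: D(4) = 4(4 + 7/3) = 76/3; numerator = -4(-9/260) - 1(57/130) = -3/10; a_4 = (-3/10)/(76/3) = -9/760

r = 1; a_0 = 1; a_1 = -6/5; a_2 = 57/130; a_3 = -9/260; a_4 = -9/760
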